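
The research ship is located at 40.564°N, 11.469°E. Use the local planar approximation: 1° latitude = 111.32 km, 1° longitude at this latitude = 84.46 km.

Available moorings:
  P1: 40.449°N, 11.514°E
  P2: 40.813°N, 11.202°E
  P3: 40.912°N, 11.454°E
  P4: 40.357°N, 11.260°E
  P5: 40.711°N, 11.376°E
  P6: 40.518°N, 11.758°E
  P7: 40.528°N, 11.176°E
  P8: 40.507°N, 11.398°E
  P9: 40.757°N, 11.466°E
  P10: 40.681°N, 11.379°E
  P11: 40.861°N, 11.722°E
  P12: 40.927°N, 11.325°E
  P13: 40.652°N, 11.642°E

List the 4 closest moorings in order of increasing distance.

Distances from 40.564°N, 11.469°E:
P1: √((-0.115·111.32)² + (0.045·84.46)²) = √(163.88608 + 14.44532) = 13.354 km
P2: √((0.249·111.32)² + (-0.267·84.46)²) = √(768.32522 + 508.53948) = 35.733 km
P3: √((0.348·111.32)² + (-0.015·84.46)²) = √(1500.73801 + 1.60504) = 38.760 km
P4: √((-0.207·111.32)² + (-0.209·84.46)²) = √(530.99091 + 311.59805) = 29.027 km
P5: √((0.147·111.32)² + (-0.093·84.46)²) = √(267.78181 + 61.69757) = 18.152 km
P6: √((-0.046·111.32)² + (0.289·84.46)²) = √(26.22177 + 595.79635) = 24.940 km
P7: √((-0.036·111.32)² + (-0.293·84.46)²) = √(16.06022 + 612.40312) = 25.069 km
P8: √((-0.057·111.32)² + (-0.071·84.46)²) = √(40.26207 + 35.95993) = 8.731 km
P9: √((0.193·111.32)² + (-0.003·84.46)²) = √(461.59491 + 0.06420) = 21.486 km
P10: √((0.117·111.32)² + (-0.090·84.46)²) = √(169.63604 + 57.78128) = 15.080 km
P11: √((0.297·111.32)² + (0.253·84.46)²) = √(1093.09849 + 456.60766) = 39.366 km
P12: √((0.363·111.32)² + (-0.144·84.46)²) = √(1632.90021 + 147.92008) = 42.200 km
P13: √((0.088·111.32)² + (0.173·84.46)²) = √(95.96475 + 213.49827) = 17.592 km
Sorted: P8 (8.731 km) < P1 (13.354 km) < P10 (15.080 km) < P13 (17.592 km) < P5 (18.152 km) < P9 (21.486 km) < …

P8, P1, P10, P13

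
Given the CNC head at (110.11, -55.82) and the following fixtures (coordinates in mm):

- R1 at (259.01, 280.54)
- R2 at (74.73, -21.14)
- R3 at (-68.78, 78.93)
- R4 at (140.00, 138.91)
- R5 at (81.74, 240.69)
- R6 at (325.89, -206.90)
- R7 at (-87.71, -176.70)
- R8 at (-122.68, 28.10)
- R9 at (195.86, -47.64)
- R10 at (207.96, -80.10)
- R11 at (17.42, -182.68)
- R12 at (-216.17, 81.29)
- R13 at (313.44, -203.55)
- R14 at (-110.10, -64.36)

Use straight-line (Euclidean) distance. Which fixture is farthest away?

Distances from (110.11, -55.82):
R1: 367.84 mm
R2: 49.54 mm
R3: 223.96 mm
R4: 197.01 mm
R5: 297.86 mm
R6: 263.41 mm
R7: 231.83 mm
R8: 247.45 mm
R9: 86.14 mm
R10: 100.82 mm
R11: 157.11 mm
R12: 353.92 mm
R13: 251.33 mm
R14: 220.38 mm
Maximum: R1 at 367.84 mm.

R1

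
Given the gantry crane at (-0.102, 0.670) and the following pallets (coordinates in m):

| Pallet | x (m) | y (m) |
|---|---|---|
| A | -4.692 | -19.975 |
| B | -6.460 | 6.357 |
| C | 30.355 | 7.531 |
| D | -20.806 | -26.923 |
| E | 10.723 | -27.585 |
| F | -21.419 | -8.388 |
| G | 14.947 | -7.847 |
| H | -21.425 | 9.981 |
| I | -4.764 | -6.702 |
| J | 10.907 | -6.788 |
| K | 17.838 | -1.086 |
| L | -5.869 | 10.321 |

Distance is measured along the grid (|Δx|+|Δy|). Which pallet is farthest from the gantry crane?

D

Distances from (-0.102, 0.670):
A: |-4.590| + |-20.645| = 4.590 + 20.645 = 25.235 m
B: |-6.358| + |5.687| = 6.358 + 5.687 = 12.045 m
C: |30.457| + |6.861| = 30.457 + 6.861 = 37.318 m
D: |-20.704| + |-27.593| = 20.704 + 27.593 = 48.297 m
E: |10.825| + |-28.255| = 10.825 + 28.255 = 39.080 m
F: |-21.317| + |-9.058| = 21.317 + 9.058 = 30.375 m
G: |15.049| + |-8.517| = 15.049 + 8.517 = 23.566 m
H: |-21.323| + |9.311| = 21.323 + 9.311 = 30.634 m
I: |-4.662| + |-7.372| = 4.662 + 7.372 = 12.034 m
J: |11.009| + |-7.458| = 11.009 + 7.458 = 18.467 m
K: |17.940| + |-1.756| = 17.940 + 1.756 = 19.696 m
L: |-5.767| + |9.651| = 5.767 + 9.651 = 15.418 m
Maximum: D at 48.297 m.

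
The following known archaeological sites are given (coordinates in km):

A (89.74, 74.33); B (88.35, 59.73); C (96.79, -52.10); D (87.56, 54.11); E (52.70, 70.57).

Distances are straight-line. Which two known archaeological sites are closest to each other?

Pairwise distances:
B–D: 5.68 km
A–B: 14.67 km
A–D: 20.34 km
A–E: 37.23 km
B–E: 37.26 km
D–E: 38.55 km
C–D: 106.61 km
B–C: 112.15 km
A–C: 126.63 km
C–E: 130.35 km
Closest pair: B–D at 5.68 km.

B and D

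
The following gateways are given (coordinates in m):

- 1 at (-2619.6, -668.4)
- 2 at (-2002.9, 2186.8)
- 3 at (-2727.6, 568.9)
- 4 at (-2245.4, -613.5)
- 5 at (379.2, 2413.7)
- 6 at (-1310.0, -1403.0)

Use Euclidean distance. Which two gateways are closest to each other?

Pairwise distances:
1–2: 2921.0 m
1–3: 1242.0 m
1–4: 378.2 m
1–5: 4300.2 m
1–6: 1501.6 m
2–3: 1772.8 m
2–4: 2810.8 m
2–5: 2392.9 m
2–6: 3656.1 m
3–4: 1276.9 m
3–5: 3613.2 m
3–6: 2428.6 m
4–5: 4006.6 m
4–6: 1224.0 m
5–6: 4173.8 m
Closest pair: 1–4 at 378.2 m.

1 and 4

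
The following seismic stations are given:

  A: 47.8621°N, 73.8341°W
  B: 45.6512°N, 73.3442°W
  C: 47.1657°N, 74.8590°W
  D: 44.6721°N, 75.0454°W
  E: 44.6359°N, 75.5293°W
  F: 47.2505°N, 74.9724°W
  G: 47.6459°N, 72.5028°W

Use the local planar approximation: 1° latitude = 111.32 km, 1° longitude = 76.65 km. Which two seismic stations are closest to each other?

C and F

Pairwise distances:
A–B: 248.9655 km
A–C: 110.3690 km
A–D: 367.0478 km
A–E: 381.9236 km
A–F: 110.6708 km
A–G: 104.8439 km
B–C: 204.7080 km
B–D: 169.9498 km
B–E: 202.0555 km
B–F: 217.4202 km
B–G: 231.2263 km
C–D: 277.9550 km
C–E: 286.2657 km
C–F: 12.8322 km
C–G: 188.3478 km
D–E: 37.3092 km
D–F: 287.0820 km
D–G: 384.1510 km
E–F: 294.1708 km
E–G: 407.5406 km
F–G: 194.3449 km
Closest pair: C–F at 12.8322 km.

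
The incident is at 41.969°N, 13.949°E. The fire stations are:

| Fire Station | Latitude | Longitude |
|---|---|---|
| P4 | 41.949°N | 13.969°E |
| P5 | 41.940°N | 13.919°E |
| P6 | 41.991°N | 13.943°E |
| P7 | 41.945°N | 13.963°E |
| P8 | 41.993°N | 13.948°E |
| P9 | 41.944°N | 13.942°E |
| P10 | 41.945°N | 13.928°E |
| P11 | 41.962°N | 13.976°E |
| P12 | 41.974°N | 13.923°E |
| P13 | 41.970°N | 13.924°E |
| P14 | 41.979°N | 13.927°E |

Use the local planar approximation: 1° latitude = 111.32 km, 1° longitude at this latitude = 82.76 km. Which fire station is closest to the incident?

P13

Distances from 41.969°N, 13.949°E:
P4: 2.774 km
P5: 4.073 km
P6: 2.499 km
P7: 2.912 km
P8: 2.673 km
P9: 2.843 km
P10: 3.187 km
P11: 2.366 km
P12: 2.223 km
P13: 2.072 km
P14: 2.134 km
Minimum: P13 at 2.072 km.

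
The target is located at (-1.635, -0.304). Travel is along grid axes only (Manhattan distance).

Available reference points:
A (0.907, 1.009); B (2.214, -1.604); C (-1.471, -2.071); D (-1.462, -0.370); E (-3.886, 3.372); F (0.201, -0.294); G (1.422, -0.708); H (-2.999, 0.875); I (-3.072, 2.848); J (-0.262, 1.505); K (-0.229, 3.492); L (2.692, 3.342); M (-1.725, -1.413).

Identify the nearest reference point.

D

Distances from (-1.635, -0.304):
A: |2.542| + |1.313| = 2.542 + 1.313 = 3.855
B: |3.849| + |-1.300| = 3.849 + 1.300 = 5.149
C: |0.164| + |-1.767| = 0.164 + 1.767 = 1.931
D: |0.173| + |-0.066| = 0.173 + 0.066 = 0.239
E: |-2.251| + |3.676| = 2.251 + 3.676 = 5.927
F: |1.836| + |0.010| = 1.836 + 0.010 = 1.846
G: |3.057| + |-0.404| = 3.057 + 0.404 = 3.461
H: |-1.364| + |1.179| = 1.364 + 1.179 = 2.543
I: |-1.437| + |3.152| = 1.437 + 3.152 = 4.589
J: |1.373| + |1.809| = 1.373 + 1.809 = 3.182
K: |1.406| + |3.796| = 1.406 + 3.796 = 5.202
L: |4.327| + |3.646| = 4.327 + 3.646 = 7.973
M: |-0.090| + |-1.109| = 0.090 + 1.109 = 1.199
Minimum: D at 0.239.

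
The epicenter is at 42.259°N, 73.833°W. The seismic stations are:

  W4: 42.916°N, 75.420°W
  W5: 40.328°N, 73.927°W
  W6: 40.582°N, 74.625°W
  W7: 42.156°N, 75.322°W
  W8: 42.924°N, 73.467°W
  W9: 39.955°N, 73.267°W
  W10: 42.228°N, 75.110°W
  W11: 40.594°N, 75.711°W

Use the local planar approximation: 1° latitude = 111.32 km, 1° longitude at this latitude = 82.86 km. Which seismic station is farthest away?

W9

Distances from 42.259°N, 73.833°W:
W4: √((0.657·111.32)² + (-1.587·82.86)²) = √(5349.05587 + 17291.93966) = 150.469 km
W5: √((-1.931·111.32)² + (-0.094·82.86)²) = √(46207.33729 + 60.66603) = 215.100 km
W6: √((-1.677·111.32)² + (-0.792·82.86)²) = √(34850.78144 + 4306.65638) = 197.882 km
W7: √((-0.103·111.32)² + (-1.489·82.86)²) = √(131.46824 + 15222.26413) = 123.910 km
W8: √((0.665·111.32)² + (0.366·82.86)²) = √(5480.11517 + 919.71237) = 79.999 km
W9: √((-2.304·111.32)² + (0.566·82.86)²) = √(65782.64699 + 2199.49369) = 260.734 km
W10: √((-0.031·111.32)² + (-1.277·82.86)²) = √(11.90885 + 11196.22590) = 105.868 km
W11: √((-1.665·111.32)² + (-1.878·82.86)²) = √(34353.80696 + 24214.80822) = 242.010 km
Maximum: W9 at 260.734 km.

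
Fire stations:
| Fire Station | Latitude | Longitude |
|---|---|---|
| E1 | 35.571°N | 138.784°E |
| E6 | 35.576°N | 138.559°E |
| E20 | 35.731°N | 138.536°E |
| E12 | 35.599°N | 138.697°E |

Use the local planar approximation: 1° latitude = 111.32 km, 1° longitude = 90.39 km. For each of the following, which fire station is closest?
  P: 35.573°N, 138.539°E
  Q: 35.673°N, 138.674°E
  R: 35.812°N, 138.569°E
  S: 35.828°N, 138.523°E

P→E6; Q→E12; R→E20; S→E20

P at 35.573°N, 138.539°E:
  E1: √((-0.002·111.32)² + (0.245·90.39)²) = √(0.04957 + 490.42538) = 22.147 km
  E6: √((0.003·111.32)² + (0.020·90.39)²) = √(0.11153 + 3.26814) = 1.838 km
  E20: √((0.158·111.32)² + (-0.003·90.39)²) = √(309.35744 + 0.07353) = 17.591 km
  E12: √((0.026·111.32)² + (0.158·90.39)²) = √(8.37709 + 203.96467) = 14.572 km
  → nearest: E6 (1.838 km)
Q at 35.673°N, 138.674°E:
  E1: √((-0.102·111.32)² + (0.110·90.39)²) = √(128.92785 + 98.86126) = 15.093 km
  E6: √((-0.097·111.32)² + (-0.115·90.39)²) = √(116.59767 + 108.05291) = 14.988 km
  E20: √((0.058·111.32)² + (-0.138·90.39)²) = √(41.68717 + 155.59619) = 14.046 km
  E12: √((-0.074·111.32)² + (0.023·90.39)²) = √(67.85937 + 4.32212) = 8.496 km
  → nearest: E12 (8.496 km)
R at 35.812°N, 138.569°E:
  E1: √((-0.241·111.32)² + (0.215·90.39)²) = √(719.74802 + 377.67453) = 33.127 km
  E6: √((-0.236·111.32)² + (-0.010·90.39)²) = √(690.19276 + 0.81704) = 26.287 km
  E20: √((-0.081·111.32)² + (-0.033·90.39)²) = √(81.30485 + 8.89751) = 9.497 km
  E12: √((-0.213·111.32)² + (0.128·90.39)²) = √(562.21911 + 133.86305) = 26.383 km
  → nearest: E20 (9.497 km)
S at 35.828°N, 138.523°E:
  E1: √((-0.257·111.32)² + (0.261·90.39)²) = √(818.48861 + 556.57256) = 37.082 km
  E6: √((-0.252·111.32)² + (0.036·90.39)²) = √(786.95061 + 10.58878) = 28.241 km
  E20: √((-0.097·111.32)² + (0.013·90.39)²) = √(116.59767 + 1.38079) = 10.862 km
  E12: √((-0.229·111.32)² + (0.174·90.39)²) = √(649.85634 + 247.36558) = 29.954 km
  → nearest: E20 (10.862 km)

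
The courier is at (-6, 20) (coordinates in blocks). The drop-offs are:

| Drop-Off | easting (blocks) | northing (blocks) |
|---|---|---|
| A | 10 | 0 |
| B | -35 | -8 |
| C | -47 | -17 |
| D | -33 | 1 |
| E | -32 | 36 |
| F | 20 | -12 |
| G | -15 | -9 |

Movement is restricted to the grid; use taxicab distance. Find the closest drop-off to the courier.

A

Distances from (-6, 20):
A: 36 blocks
B: 57 blocks
C: 78 blocks
D: 46 blocks
E: 42 blocks
F: 58 blocks
G: 38 blocks
Minimum: A at 36 blocks.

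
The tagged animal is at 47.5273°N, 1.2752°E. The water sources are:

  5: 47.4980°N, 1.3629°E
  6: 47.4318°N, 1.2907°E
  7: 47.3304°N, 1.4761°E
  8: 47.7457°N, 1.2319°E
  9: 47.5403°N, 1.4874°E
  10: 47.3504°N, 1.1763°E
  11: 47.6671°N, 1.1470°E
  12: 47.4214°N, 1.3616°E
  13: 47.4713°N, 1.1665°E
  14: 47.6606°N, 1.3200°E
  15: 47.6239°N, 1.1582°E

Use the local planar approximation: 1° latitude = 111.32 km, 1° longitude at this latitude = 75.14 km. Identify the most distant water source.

Distances from 47.5273°N, 1.2752°E:
5: √((-0.0293·111.32)² + (0.0877·75.14)²) = √(10.638530 + 43.425174) = 7.3528 km
6: √((-0.0955·111.32)² + (0.0155·75.14)²) = √(113.019437 + 1.356456) = 10.6947 km
7: √((-0.1969·111.32)² + (0.2009·75.14)²) = √(480.438528 + 227.877924) = 26.6142 km
8: √((0.2184·111.32)² + (-0.0433·75.14)²) = √(591.087348 + 10.585666) = 24.5290 km
9: √((0.0130·111.32)² + (0.2122·75.14)²) = √(2.094272 + 254.233713) = 16.0102 km
10: √((-0.1769·111.32)² + (-0.0989·75.14)²) = √(387.794871 + 55.224903) = 21.0480 km
11: √((0.1398·111.32)² + (-0.1282·75.14)²) = √(242.192527 + 92.793687) = 18.3026 km
12: √((-0.1059·111.32)² + (0.0864·75.14)²) = √(138.975523 + 42.147310) = 13.4582 km
13: √((-0.0560·111.32)² + (-0.1087·75.14)²) = √(38.861759 + 66.711617) = 10.2749 km
14: √((0.1333·111.32)² + (0.0448·75.14)²) = √(220.194615 + 11.331787) = 15.2160 km
15: √((0.0966·111.32)² + (-0.1170·75.14)²) = √(115.638020 + 77.288362) = 13.8898 km
Maximum: 7 at 26.6142 km.

7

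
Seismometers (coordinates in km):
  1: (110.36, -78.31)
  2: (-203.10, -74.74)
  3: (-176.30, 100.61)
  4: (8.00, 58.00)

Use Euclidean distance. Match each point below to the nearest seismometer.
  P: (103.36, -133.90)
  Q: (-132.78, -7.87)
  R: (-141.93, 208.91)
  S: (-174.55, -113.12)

P at (103.36, -133.90):
  1: √((7.00)² + (55.59)²) = √(49.0000 + 3090.2481) = 56.03 km
  2: √((-306.46)² + (59.16)²) = √(93917.7316 + 3499.9056) = 312.12 km
  3: √((-279.66)² + (234.51)²) = √(78209.7156 + 54994.9401) = 364.97 km
  4: √((-95.36)² + (191.90)²) = √(9093.5296 + 36825.6100) = 214.29 km
  → nearest: 1 (56.03 km)
Q at (-132.78, -7.87):
  1: √((243.14)² + (-70.44)²) = √(59117.0596 + 4961.7936) = 253.14 km
  2: √((-70.32)² + (-66.87)²) = √(4944.9024 + 4471.5969) = 97.04 km
  3: √((-43.52)² + (108.48)²) = √(1893.9904 + 11767.9104) = 116.88 km
  4: √((140.78)² + (65.87)²) = √(19819.0084 + 4338.8569) = 155.43 km
  → nearest: 2 (97.04 km)
R at (-141.93, 208.91):
  1: √((252.29)² + (-287.22)²) = √(63650.2441 + 82495.3284) = 382.29 km
  2: √((-61.17)² + (-283.65)²) = √(3741.7689 + 80457.3225) = 290.17 km
  3: √((-34.37)² + (-108.30)²) = √(1181.2969 + 11728.8900) = 113.62 km
  4: √((149.93)² + (-150.91)²) = √(22479.0049 + 22773.8281) = 212.73 km
  → nearest: 3 (113.62 km)
S at (-174.55, -113.12):
  1: √((284.91)² + (34.81)²) = √(81173.7081 + 1211.7361) = 287.03 km
  2: √((-28.55)² + (38.38)²) = √(815.1025 + 1473.0244) = 47.83 km
  3: √((-1.75)² + (213.73)²) = √(3.0625 + 45680.5129) = 213.74 km
  4: √((182.55)² + (171.12)²) = √(33324.5025 + 29282.0544) = 250.21 km
  → nearest: 2 (47.83 km)

P→1; Q→2; R→3; S→2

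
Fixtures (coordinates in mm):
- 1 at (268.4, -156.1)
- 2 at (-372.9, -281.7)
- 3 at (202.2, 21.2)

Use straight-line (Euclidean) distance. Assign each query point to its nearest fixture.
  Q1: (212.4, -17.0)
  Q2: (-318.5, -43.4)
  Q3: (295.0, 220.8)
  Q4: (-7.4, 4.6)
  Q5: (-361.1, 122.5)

Q1→3; Q2→2; Q3→3; Q4→3; Q5→2

Q1 at (212.4, -17.0):
  1: √((56.0)² + (-139.1)²) = √(3136.000 + 19348.810) = 149.9 mm
  2: √((-585.3)² + (-264.7)²) = √(342576.090 + 70066.090) = 642.4 mm
  3: √((-10.2)² + (38.2)²) = √(104.040 + 1459.240) = 39.5 mm
  → nearest: 3 (39.5 mm)
Q2 at (-318.5, -43.4):
  1: √((586.9)² + (-112.7)²) = √(344451.610 + 12701.290) = 597.6 mm
  2: √((-54.4)² + (-238.3)²) = √(2959.360 + 56786.890) = 244.4 mm
  3: √((520.7)² + (64.6)²) = √(271128.490 + 4173.160) = 524.7 mm
  → nearest: 2 (244.4 mm)
Q3 at (295.0, 220.8):
  1: √((-26.6)² + (-376.9)²) = √(707.560 + 142053.610) = 377.8 mm
  2: √((-667.9)² + (-502.5)²) = √(446090.410 + 252506.250) = 835.8 mm
  3: √((-92.8)² + (-199.6)²) = √(8611.840 + 39840.160) = 220.1 mm
  → nearest: 3 (220.1 mm)
Q4 at (-7.4, 4.6):
  1: √((275.8)² + (-160.7)²) = √(76065.640 + 25824.490) = 319.2 mm
  2: √((-365.5)² + (-286.3)²) = √(133590.250 + 81967.690) = 464.3 mm
  3: √((209.6)² + (16.6)²) = √(43932.160 + 275.560) = 210.3 mm
  → nearest: 3 (210.3 mm)
Q5 at (-361.1, 122.5):
  1: √((629.5)² + (-278.6)²) = √(396270.250 + 77617.960) = 688.4 mm
  2: √((-11.8)² + (-404.2)²) = √(139.240 + 163377.640) = 404.4 mm
  3: √((563.3)² + (-101.3)²) = √(317306.890 + 10261.690) = 572.3 mm
  → nearest: 2 (404.4 mm)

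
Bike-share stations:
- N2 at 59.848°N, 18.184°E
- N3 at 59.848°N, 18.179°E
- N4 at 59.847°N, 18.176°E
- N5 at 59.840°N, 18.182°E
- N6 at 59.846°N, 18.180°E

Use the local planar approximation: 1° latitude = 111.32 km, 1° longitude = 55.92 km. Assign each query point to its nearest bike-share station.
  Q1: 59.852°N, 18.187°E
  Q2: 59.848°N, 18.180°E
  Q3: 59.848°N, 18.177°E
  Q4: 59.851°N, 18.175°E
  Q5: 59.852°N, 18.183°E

Q1 at 59.852°N, 18.187°E:
  N2: 0.475834 km
  N3: 0.631194 km
  N4: 0.829564 km
  N5: 1.364787 km
  N6: 0.774172 km
  → nearest: N2 (0.475834 km)
Q2 at 59.848°N, 18.180°E:
  N2: 0.223680 km
  N3: 0.055920 km
  N4: 0.249850 km
  N5: 0.897555 km
  N6: 0.222640 km
  → nearest: N3 (0.055920 km)
Q3 at 59.848°N, 18.177°E:
  N2: 0.391440 km
  N3: 0.111840 km
  N4: 0.124576 km
  N5: 0.933420 km
  N6: 0.278769 km
  → nearest: N3 (0.111840 km)
Q4 at 59.851°N, 18.175°E:
  N2: 0.604003 km
  N3: 0.401948 km
  N4: 0.448778 km
  N5: 1.285564 km
  N6: 0.622880 km
  → nearest: N3 (0.401948 km)
Q5 at 59.852°N, 18.183°E:
  N2: 0.448778 km
  N3: 0.498304 km
  N4: 0.680462 km
  N5: 1.337010 km
  N6: 0.688666 km
  → nearest: N2 (0.448778 km)

Q1→N2; Q2→N3; Q3→N3; Q4→N3; Q5→N2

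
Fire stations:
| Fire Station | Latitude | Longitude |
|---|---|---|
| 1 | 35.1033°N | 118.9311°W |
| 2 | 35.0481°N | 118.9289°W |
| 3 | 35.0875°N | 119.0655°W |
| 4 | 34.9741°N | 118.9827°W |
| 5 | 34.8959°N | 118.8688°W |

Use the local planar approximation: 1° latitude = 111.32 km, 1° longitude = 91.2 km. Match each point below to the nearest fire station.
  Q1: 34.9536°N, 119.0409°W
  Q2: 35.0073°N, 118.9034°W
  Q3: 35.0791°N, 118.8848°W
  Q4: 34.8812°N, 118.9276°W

Q1→4; Q2→2; Q3→1; Q4→5

Q1 at 34.9536°N, 119.0409°W:
  1: √((0.1497·111.32)² + (0.1098·91.2)²) = √(277.709026 + 100.275389) = 19.4418 km
  2: √((0.0945·111.32)² + (0.1120·91.2)²) = √(110.664930 + 104.333967) = 14.6628 km
  3: √((0.1339·111.32)² + (-0.0246·91.2)²) = √(222.181323 + 5.033382) = 15.0736 km
  4: √((0.0205·111.32)² + (0.0582·91.2)²) = √(5.207798 + 28.173165) = 5.7776 km
  5: √((-0.0577·111.32)² + (0.1721·91.2)²) = √(41.257036 + 246.349348) = 16.9590 km
  → nearest: 4 (5.7776 km)
Q2 at 35.0073°N, 118.9034°W:
  1: √((0.0960·111.32)² + (-0.0277·91.2)²) = √(114.205984 + 6.381889) = 10.9813 km
  2: √((0.0408·111.32)² + (-0.0255·91.2)²) = √(20.628456 + 5.408415) = 5.1026 km
  3: √((0.0802·111.32)² + (-0.1621·91.2)²) = √(79.706756 + 218.552464) = 17.2702 km
  4: √((-0.0332·111.32)² + (-0.0793·91.2)²) = √(13.659115 + 52.304138) = 8.1218 km
  5: √((-0.1114·111.32)² + (0.0346·91.2)²) = √(153.785991 + 9.957306) = 12.7962 km
  → nearest: 2 (5.1026 km)
Q3 at 35.0791°N, 118.8848°W:
  1: √((0.0242·111.32)² + (-0.0463·91.2)²) = √(7.257334 + 17.830013) = 5.0087 km
  2: √((-0.0310·111.32)² + (-0.0441·91.2)²) = √(11.908849 + 16.175840) = 5.2995 km
  3: √((0.0084·111.32)² + (-0.1807·91.2)²) = √(0.874390 + 271.585126) = 16.5063 km
  4: √((-0.1050·111.32)² + (-0.0979·91.2)²) = √(136.623370 + 79.717755) = 14.7085 km
  5: √((-0.1832·111.32)² + (0.0160·91.2)²) = √(415.908057 + 2.129265) = 20.4460 km
  → nearest: 1 (5.0087 km)
Q4 at 34.8812°N, 118.9276°W:
  1: √((0.2221·111.32)² + (-0.0035·91.2)²) = √(611.284681 + 0.101889) = 24.7262 km
  2: √((0.1669·111.32)² + (-0.0013·91.2)²) = √(345.190686 + 0.014056) = 18.5797 km
  3: √((0.2063·111.32)² + (-0.1379·91.2)²) = √(527.405739 + 158.167849) = 26.1835 km
  4: √((0.0929·111.32)² + (-0.0551·91.2)²) = √(106.949270 + 25.251831) = 11.4979 km
  5: √((0.0147·111.32)² + (0.0588·91.2)²) = √(2.677818 + 28.757050) = 5.6067 km
  → nearest: 5 (5.6067 km)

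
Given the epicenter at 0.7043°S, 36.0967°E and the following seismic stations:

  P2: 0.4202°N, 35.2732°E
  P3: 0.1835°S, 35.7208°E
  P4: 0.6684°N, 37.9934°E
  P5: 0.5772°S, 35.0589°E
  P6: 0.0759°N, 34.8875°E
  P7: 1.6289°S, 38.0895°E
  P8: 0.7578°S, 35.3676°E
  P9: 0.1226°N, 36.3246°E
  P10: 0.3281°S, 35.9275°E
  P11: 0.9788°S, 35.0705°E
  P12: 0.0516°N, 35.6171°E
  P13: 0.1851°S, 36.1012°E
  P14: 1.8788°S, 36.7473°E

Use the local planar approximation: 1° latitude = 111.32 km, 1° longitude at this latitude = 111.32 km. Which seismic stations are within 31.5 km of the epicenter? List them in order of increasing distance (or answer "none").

none

Distances from 0.7043°S, 36.0967°E:
P2: 155.1568 km
P3: 71.4995 km
P4: 260.6357 km
P5: 116.3911 km
P6: 160.1955 km
P7: 244.5530 km
P8: 81.3816 km
P9: 95.4826 km
P10: 45.9193 km
P11: 118.2529 km
P12: 99.6548 km
P13: 57.7995 km
P14: 149.4647 km
Threshold 31.5 km: none within range.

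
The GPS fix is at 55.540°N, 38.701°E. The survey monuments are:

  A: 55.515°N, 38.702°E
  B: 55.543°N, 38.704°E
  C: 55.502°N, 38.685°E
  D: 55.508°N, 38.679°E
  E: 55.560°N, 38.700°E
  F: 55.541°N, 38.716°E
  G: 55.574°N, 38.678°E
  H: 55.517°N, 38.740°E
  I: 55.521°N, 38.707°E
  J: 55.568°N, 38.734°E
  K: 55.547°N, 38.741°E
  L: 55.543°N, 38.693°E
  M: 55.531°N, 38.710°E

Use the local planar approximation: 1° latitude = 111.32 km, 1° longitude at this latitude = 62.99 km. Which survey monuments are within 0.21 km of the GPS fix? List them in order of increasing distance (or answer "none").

Distances from 55.540°N, 38.701°E:
A: √((-0.025·111.32)² + (0.001·62.99)²) = √(7.74509 + 0.00397) = 2.784 km
B: √((0.003·111.32)² + (0.003·62.99)²) = √(0.11153 + 0.03571) = 0.384 km
C: √((-0.038·111.32)² + (-0.016·62.99)²) = √(17.89425 + 1.01574) = 4.349 km
D: √((-0.032·111.32)² + (-0.022·62.99)²) = √(12.68955 + 1.92039) = 3.822 km
E: √((0.020·111.32)² + (-0.001·62.99)²) = √(4.95686 + 0.00397) = 2.227 km
F: √((0.001·111.32)² + (0.015·62.99)²) = √(0.01239 + 0.89274) = 0.951 km
G: √((0.034·111.32)² + (-0.023·62.99)²) = √(14.32532 + 2.09893) = 4.053 km
H: √((-0.023·111.32)² + (0.039·62.99)²) = √(6.55544 + 6.03493) = 3.548 km
I: √((-0.019·111.32)² + (0.006·62.99)²) = √(4.47356 + 0.14284) = 2.149 km
J: √((0.028·111.32)² + (0.033·62.99)²) = √(9.71544 + 4.32087) = 3.747 km
K: √((0.007·111.32)² + (0.040·62.99)²) = √(0.60721 + 6.34838) = 2.637 km
L: √((0.003·111.32)² + (-0.008·62.99)²) = √(0.11153 + 0.25394) = 0.605 km
M: √((-0.009·111.32)² + (0.009·62.99)²) = √(1.00376 + 0.32139) = 1.151 km
Threshold 0.21 km: none within range.

none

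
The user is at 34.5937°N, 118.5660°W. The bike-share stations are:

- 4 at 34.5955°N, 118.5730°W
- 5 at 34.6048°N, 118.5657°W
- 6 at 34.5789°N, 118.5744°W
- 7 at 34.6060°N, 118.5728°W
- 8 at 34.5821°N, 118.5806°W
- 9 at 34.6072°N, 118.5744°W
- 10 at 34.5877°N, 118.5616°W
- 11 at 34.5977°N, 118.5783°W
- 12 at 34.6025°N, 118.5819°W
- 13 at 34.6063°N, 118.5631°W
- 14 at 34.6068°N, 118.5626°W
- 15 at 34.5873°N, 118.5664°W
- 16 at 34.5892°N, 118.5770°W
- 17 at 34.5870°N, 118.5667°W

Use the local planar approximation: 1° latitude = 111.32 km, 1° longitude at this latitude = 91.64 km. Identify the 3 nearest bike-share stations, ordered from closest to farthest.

Distances from 34.5937°N, 118.5660°W:
4: √((0.0018·111.32)² + (-0.0070·91.64)²) = √(0.040151 + 0.411497) = 0.6720 km
5: √((0.0111·111.32)² + (0.0003·91.64)²) = √(1.526836 + 0.000756) = 1.2360 km
6: √((-0.0148·111.32)² + (-0.0084·91.64)²) = √(2.714375 + 0.592555) = 1.8185 km
7: √((0.0123·111.32)² + (-0.0068·91.64)²) = √(1.874807 + 0.388318) = 1.5044 km
8: √((-0.0116·111.32)² + (-0.0146·91.64)²) = √(1.667487 + 1.790094) = 1.8595 km
9: √((0.0135·111.32)² + (-0.0084·91.64)²) = √(2.258468 + 0.592555) = 1.6885 km
10: √((-0.0060·111.32)² + (0.0044·91.64)²) = √(0.446117 + 0.162583) = 0.7802 km
11: √((0.0040·111.32)² + (-0.0123·91.64)²) = √(0.198274 + 1.270517) = 1.2119 km
12: √((0.0088·111.32)² + (-0.0159·91.64)²) = √(0.959648 + 2.123070) = 1.7558 km
13: √((0.0126·111.32)² + (0.0029·91.64)²) = √(1.967377 + 0.070626) = 1.4276 km
14: √((0.0131·111.32)² + (0.0034·91.64)²) = √(2.126616 + 0.097080) = 1.4912 km
15: √((-0.0064·111.32)² + (-0.0004·91.64)²) = √(0.507582 + 0.001344) = 0.7134 km
16: √((-0.0045·111.32)² + (-0.0110·91.64)²) = √(0.250941 + 1.016145) = 1.1256 km
17: √((-0.0067·111.32)² + (-0.0007·91.64)²) = √(0.556283 + 0.004115) = 0.7486 km
Sorted: 4 (0.6720 km) < 15 (0.7134 km) < 17 (0.7486 km) < 10 (0.7802 km) < 16 (1.1256 km) < …

4, 15, 17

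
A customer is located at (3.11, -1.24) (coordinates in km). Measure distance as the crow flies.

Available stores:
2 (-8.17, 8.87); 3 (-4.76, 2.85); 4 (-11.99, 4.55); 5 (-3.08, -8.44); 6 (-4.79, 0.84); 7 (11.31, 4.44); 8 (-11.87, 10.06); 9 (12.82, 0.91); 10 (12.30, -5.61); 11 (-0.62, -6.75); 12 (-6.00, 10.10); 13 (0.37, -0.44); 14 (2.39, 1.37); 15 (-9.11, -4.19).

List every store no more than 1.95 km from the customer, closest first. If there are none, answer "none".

none

Distances from (3.11, -1.24):
2: 15.15 km
3: 8.87 km
4: 16.17 km
5: 9.50 km
6: 8.17 km
7: 9.98 km
8: 18.76 km
9: 9.95 km
10: 10.18 km
11: 6.65 km
12: 14.55 km
13: 2.85 km
14: 2.71 km
15: 12.57 km
Threshold 1.95 km: none within range.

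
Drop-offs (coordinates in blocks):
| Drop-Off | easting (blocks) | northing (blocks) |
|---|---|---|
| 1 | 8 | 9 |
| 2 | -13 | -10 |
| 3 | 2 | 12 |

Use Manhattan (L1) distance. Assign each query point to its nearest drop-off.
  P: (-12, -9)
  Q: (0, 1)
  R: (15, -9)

P at (-12, -9):
  1: |20| + |18| = 20 + 18 = 38 blocks
  2: |-1| + |-1| = 1 + 1 = 2 blocks
  3: |14| + |21| = 14 + 21 = 35 blocks
  → nearest: 2 (2 blocks)
Q at (0, 1):
  1: |8| + |8| = 8 + 8 = 16 blocks
  2: |-13| + |-11| = 13 + 11 = 24 blocks
  3: |2| + |11| = 2 + 11 = 13 blocks
  → nearest: 3 (13 blocks)
R at (15, -9):
  1: |-7| + |18| = 7 + 18 = 25 blocks
  2: |-28| + |-1| = 28 + 1 = 29 blocks
  3: |-13| + |21| = 13 + 21 = 34 blocks
  → nearest: 1 (25 blocks)

P→2; Q→3; R→1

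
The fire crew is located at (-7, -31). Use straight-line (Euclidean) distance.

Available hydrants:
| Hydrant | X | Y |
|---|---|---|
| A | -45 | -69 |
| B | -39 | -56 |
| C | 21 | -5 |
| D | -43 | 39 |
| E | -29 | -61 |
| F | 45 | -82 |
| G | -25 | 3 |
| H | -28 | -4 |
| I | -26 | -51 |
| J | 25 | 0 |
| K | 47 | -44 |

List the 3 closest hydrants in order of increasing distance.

Distances from (-7, -31):
A: √((-38)² + (-38)²) = √(1444.000 + 1444.000) = 53.7
B: √((-32)² + (-25)²) = √(1024.000 + 625.000) = 40.6
C: √((28)² + (26)²) = √(784.000 + 676.000) = 38.2
D: √((-36)² + (70)²) = √(1296.000 + 4900.000) = 78.7
E: √((-22)² + (-30)²) = √(484.000 + 900.000) = 37.2
F: √((52)² + (-51)²) = √(2704.000 + 2601.000) = 72.8
G: √((-18)² + (34)²) = √(324.000 + 1156.000) = 38.5
H: √((-21)² + (27)²) = √(441.000 + 729.000) = 34.2
I: √((-19)² + (-20)²) = √(361.000 + 400.000) = 27.6
J: √((32)² + (31)²) = √(1024.000 + 961.000) = 44.6
K: √((54)² + (-13)²) = √(2916.000 + 169.000) = 55.5
Sorted: I (27.6) < H (34.2) < E (37.2) < C (38.2) < G (38.5) < …

I, H, E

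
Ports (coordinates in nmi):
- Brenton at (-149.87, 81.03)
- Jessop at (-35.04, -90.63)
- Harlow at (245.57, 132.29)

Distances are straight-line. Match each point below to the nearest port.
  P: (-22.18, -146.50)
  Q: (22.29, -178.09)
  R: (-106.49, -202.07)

P at (-22.18, -146.50):
  Brenton: 260.91 nmi
  Jessop: 57.33 nmi
  Harlow: 386.54 nmi
  → nearest: Jessop (57.33 nmi)
Q at (22.29, -178.09):
  Brenton: 311.10 nmi
  Jessop: 104.58 nmi
  Harlow: 382.35 nmi
  → nearest: Jessop (104.58 nmi)
R at (-106.49, -202.07):
  Brenton: 286.40 nmi
  Jessop: 132.38 nmi
  Harlow: 485.53 nmi
  → nearest: Jessop (132.38 nmi)

P→Jessop; Q→Jessop; R→Jessop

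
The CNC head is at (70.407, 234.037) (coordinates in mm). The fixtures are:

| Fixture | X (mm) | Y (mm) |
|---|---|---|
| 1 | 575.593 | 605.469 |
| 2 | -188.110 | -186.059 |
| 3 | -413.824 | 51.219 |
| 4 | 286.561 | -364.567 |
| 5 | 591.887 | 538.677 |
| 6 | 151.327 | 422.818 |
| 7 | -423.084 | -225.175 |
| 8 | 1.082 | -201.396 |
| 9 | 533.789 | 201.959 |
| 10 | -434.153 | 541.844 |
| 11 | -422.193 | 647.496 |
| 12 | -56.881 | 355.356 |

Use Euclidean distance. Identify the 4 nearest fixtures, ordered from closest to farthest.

Distances from (70.407, 234.037):
1: √((505.186)² + (371.432)²) = √(255212.89460 + 137961.73062) = 627.036 mm
2: √((-258.517)² + (-420.096)²) = √(66831.03929 + 176480.64922) = 493.266 mm
3: √((-484.231)² + (-182.818)²) = √(234479.66136 + 33422.42112) = 517.593 mm
4: √((216.154)² + (-598.604)²) = √(46722.55172 + 358326.74882) = 636.435 mm
5: √((521.480)² + (304.640)²) = √(271941.39040 + 92805.52960) = 603.943 mm
6: √((80.920)² + (188.781)²) = √(6548.04640 + 35638.26596) = 205.393 mm
7: √((-493.491)² + (-459.212)²) = √(243533.36708 + 210875.66094) = 674.099 mm
8: √((-69.325)² + (-435.433)²) = √(4805.95563 + 189601.89749) = 440.917 mm
9: √((463.382)² + (-32.078)²) = √(214722.87792 + 1028.99808) = 464.491 mm
10: √((-504.560)² + (307.807)²) = √(254580.79360 + 94745.14925) = 591.038 mm
11: √((-492.600)² + (413.459)²) = √(242654.76000 + 170948.34468) = 643.120 mm
12: √((-127.288)² + (121.319)²) = √(16202.23494 + 14718.29976) = 175.842 mm
Sorted: 12 (175.842 mm) < 6 (205.393 mm) < 8 (440.917 mm) < 9 (464.491 mm) < 2 (493.266 mm) < 3 (517.593 mm) < …

12, 6, 8, 9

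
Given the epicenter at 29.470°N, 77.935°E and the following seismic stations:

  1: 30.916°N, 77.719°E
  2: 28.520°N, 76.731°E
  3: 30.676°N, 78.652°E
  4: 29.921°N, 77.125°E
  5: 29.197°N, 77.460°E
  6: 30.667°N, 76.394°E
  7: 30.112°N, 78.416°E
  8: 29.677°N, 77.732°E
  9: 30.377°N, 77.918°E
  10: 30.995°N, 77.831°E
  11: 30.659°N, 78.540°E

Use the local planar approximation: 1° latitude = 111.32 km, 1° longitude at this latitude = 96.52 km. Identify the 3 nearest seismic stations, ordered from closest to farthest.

8, 5, 7

Distances from 29.470°N, 77.935°E:
1: 162.313 km
2: 157.126 km
3: 151.039 km
4: 92.913 km
5: 55.005 km
6: 199.696 km
7: 85.223 km
8: 30.247 km
9: 100.981 km
10: 170.060 km
11: 144.668 km
Sorted: 8 (30.247 km) < 5 (55.005 km) < 7 (85.223 km) < 4 (92.913 km) < 9 (100.981 km) < …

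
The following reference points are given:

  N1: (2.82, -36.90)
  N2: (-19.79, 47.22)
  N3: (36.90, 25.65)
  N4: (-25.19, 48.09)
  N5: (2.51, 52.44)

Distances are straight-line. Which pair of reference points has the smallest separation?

N2 and N4

Pairwise distances:
N2–N4: 5.47
N2–N5: 22.90
N4–N5: 28.04
N3–N5: 43.59
N2–N3: 60.65
N3–N4: 66.02
N1–N3: 71.23
N1–N2: 87.11
N1–N5: 89.34
N1–N4: 89.49
Closest pair: N2–N4 at 5.47.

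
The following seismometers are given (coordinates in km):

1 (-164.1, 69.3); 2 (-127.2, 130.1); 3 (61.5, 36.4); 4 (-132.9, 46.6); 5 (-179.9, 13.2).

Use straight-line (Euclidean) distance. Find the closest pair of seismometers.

1 and 4

Pairwise distances:
1–2: √((36.9)² + (60.8)²) = √(1361.610 + 3696.640) = 71.1 km
1–3: √((225.6)² + (-32.9)²) = √(50895.360 + 1082.410) = 228.0 km
1–4: √((31.2)² + (-22.7)²) = √(973.440 + 515.290) = 38.6 km
1–5: √((-15.8)² + (-56.1)²) = √(249.640 + 3147.210) = 58.3 km
2–3: √((188.7)² + (-93.7)²) = √(35607.690 + 8779.690) = 210.7 km
2–4: √((-5.7)² + (-83.5)²) = √(32.490 + 6972.250) = 83.7 km
2–5: √((-52.7)² + (-116.9)²) = √(2777.290 + 13665.610) = 128.2 km
3–4: √((-194.4)² + (10.2)²) = √(37791.360 + 104.040) = 194.7 km
3–5: √((-241.4)² + (-23.2)²) = √(58273.960 + 538.240) = 242.5 km
4–5: √((-47.0)² + (-33.4)²) = √(2209.000 + 1115.560) = 57.7 km
Closest pair: 1–4 at 38.6 km.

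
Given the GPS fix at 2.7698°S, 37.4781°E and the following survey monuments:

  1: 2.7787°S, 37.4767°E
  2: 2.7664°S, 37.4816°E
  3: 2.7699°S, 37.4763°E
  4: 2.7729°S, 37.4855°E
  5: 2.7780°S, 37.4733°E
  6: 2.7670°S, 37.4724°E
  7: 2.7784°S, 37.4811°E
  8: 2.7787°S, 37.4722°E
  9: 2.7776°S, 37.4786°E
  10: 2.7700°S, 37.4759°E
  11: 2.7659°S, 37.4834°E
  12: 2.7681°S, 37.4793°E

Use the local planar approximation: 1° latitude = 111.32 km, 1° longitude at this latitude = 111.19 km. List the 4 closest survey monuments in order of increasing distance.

Distances from 2.7698°S, 37.4781°E:
1: √((-0.0089·111.32)² + (-0.0014·111.19)²) = √(0.981582 + 0.024232) = 1.0029 km
2: √((0.0034·111.32)² + (0.0035·111.19)²) = √(0.143253 + 0.151449) = 0.5429 km
3: √((-0.0001·111.32)² + (-0.0018·111.19)²) = √(0.000124 + 0.040057) = 0.2005 km
4: √((-0.0031·111.32)² + (0.0074·111.19)²) = √(0.119088 + 0.677010) = 0.8922 km
5: √((-0.0082·111.32)² + (-0.0048·111.19)²) = √(0.833248 + 0.284848) = 1.0574 km
6: √((0.0028·111.32)² + (-0.0057·111.19)²) = √(0.097154 + 0.401681) = 0.7063 km
7: √((-0.0086·111.32)² + (0.0030·111.19)²) = √(0.916523 + 0.111269) = 1.0138 km
8: √((-0.0089·111.32)² + (-0.0059·111.19)²) = √(0.981582 + 0.430364) = 1.1883 km
9: √((-0.0078·111.32)² + (0.0005·111.19)²) = √(0.753938 + 0.003091) = 0.8701 km
10: √((-0.0002·111.32)² + (-0.0022·111.19)²) = √(0.000496 + 0.059838) = 0.2456 km
11: √((0.0039·111.32)² + (0.0053·111.19)²) = √(0.188484 + 0.347283) = 0.7320 km
12: √((0.0017·111.32)² + (0.0012·111.19)²) = √(0.035813 + 0.017803) = 0.2316 km
Sorted: 3 (0.2005 km) < 12 (0.2316 km) < 10 (0.2456 km) < 2 (0.5429 km) < 6 (0.7063 km) < 11 (0.7320 km) < …

3, 12, 10, 2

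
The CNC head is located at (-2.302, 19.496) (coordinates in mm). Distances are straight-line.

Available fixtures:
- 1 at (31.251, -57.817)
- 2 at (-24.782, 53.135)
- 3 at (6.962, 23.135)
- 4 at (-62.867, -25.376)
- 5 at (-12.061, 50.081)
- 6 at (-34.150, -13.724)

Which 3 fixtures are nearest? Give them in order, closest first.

Distances from (-2.302, 19.496):
1: √((33.553)² + (-77.313)²) = √(1125.80381 + 5977.29997) = 84.280 mm
2: √((-22.480)² + (33.639)²) = √(505.35040 + 1131.58232) = 40.459 mm
3: √((9.264)² + (3.639)²) = √(85.82170 + 13.24232) = 9.953 mm
4: √((-60.565)² + (-44.872)²) = √(3668.11922 + 2013.49638) = 75.376 mm
5: √((-9.759)² + (30.585)²) = √(95.23808 + 935.44223) = 32.104 mm
6: √((-31.848)² + (-33.220)²) = √(1014.29510 + 1103.56840) = 46.020 mm
Sorted: 3 (9.953 mm) < 5 (32.104 mm) < 2 (40.459 mm) < 6 (46.020 mm) < 4 (75.376 mm) < …

3, 5, 2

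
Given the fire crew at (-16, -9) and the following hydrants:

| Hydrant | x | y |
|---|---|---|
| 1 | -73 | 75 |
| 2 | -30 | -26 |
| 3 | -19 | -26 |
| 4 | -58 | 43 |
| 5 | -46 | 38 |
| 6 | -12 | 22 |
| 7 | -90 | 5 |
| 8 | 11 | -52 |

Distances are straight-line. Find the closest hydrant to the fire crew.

3

Distances from (-16, -9):
1: √((-57)² + (84)²) = √(3249.000 + 7056.000) = 101.5
2: √((-14)² + (-17)²) = √(196.000 + 289.000) = 22.0
3: √((-3)² + (-17)²) = √(9.000 + 289.000) = 17.3
4: √((-42)² + (52)²) = √(1764.000 + 2704.000) = 66.8
5: √((-30)² + (47)²) = √(900.000 + 2209.000) = 55.8
6: √((4)² + (31)²) = √(16.000 + 961.000) = 31.3
7: √((-74)² + (14)²) = √(5476.000 + 196.000) = 75.3
8: √((27)² + (-43)²) = √(729.000 + 1849.000) = 50.8
Minimum: 3 at 17.3.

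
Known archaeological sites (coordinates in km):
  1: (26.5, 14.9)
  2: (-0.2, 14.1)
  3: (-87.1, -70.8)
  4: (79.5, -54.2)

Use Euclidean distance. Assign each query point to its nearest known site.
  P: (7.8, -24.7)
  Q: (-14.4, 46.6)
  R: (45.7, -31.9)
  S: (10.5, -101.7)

P at (7.8, -24.7):
  1: √((18.7)² + (39.6)²) = √(349.690 + 1568.160) = 43.8 km
  2: √((-8.0)² + (38.8)²) = √(64.000 + 1505.440) = 39.6 km
  3: √((-94.9)² + (-46.1)²) = √(9006.010 + 2125.210) = 105.5 km
  4: √((71.7)² + (-29.5)²) = √(5140.890 + 870.250) = 77.5 km
  → nearest: 2 (39.6 km)
Q at (-14.4, 46.6):
  1: √((40.9)² + (-31.7)²) = √(1672.810 + 1004.890) = 51.7 km
  2: √((14.2)² + (-32.5)²) = √(201.640 + 1056.250) = 35.5 km
  3: √((-72.7)² + (-117.4)²) = √(5285.290 + 13782.760) = 138.1 km
  4: √((93.9)² + (-100.8)²) = √(8817.210 + 10160.640) = 137.8 km
  → nearest: 2 (35.5 km)
R at (45.7, -31.9):
  1: √((-19.2)² + (46.8)²) = √(368.640 + 2190.240) = 50.6 km
  2: √((-45.9)² + (46.0)²) = √(2106.810 + 2116.000) = 65.0 km
  3: √((-132.8)² + (-38.9)²) = √(17635.840 + 1513.210) = 138.4 km
  4: √((33.8)² + (-22.3)²) = √(1142.440 + 497.290) = 40.5 km
  → nearest: 4 (40.5 km)
S at (10.5, -101.7):
  1: √((16.0)² + (116.6)²) = √(256.000 + 13595.560) = 117.7 km
  2: √((-10.7)² + (115.8)²) = √(114.490 + 13409.640) = 116.3 km
  3: √((-97.6)² + (30.9)²) = √(9525.760 + 954.810) = 102.4 km
  4: √((69.0)² + (47.5)²) = √(4761.000 + 2256.250) = 83.8 km
  → nearest: 4 (83.8 km)

P→2; Q→2; R→4; S→4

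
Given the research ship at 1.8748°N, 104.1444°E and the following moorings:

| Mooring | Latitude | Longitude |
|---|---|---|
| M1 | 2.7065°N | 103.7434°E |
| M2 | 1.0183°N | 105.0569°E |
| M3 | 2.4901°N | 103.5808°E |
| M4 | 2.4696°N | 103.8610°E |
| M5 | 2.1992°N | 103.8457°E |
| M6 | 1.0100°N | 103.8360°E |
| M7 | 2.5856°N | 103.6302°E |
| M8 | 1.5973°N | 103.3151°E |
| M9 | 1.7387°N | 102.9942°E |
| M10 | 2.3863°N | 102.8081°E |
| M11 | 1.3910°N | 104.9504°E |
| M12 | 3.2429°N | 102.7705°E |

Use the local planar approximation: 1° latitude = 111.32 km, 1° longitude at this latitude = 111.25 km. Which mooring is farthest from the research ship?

M12

Distances from 1.8748°N, 104.1444°E:
M1: √((0.8317·111.32)² + (-0.4010·111.25)²) = √(8571.953339 + 1990.163627) = 102.7722 km
M2: √((-0.8565·111.32)² + (0.9125·111.25)²) = √(9090.779626 + 10305.422119) = 139.2702 km
M3: √((0.6153·111.32)² + (-0.5636·111.25)²) = √(4691.591875 + 3931.352700) = 92.8598 km
M4: √((0.5948·111.32)² + (-0.2834·111.25)²) = √(4384.179379 + 994.030548) = 73.3363 km
M5: √((0.3244·111.32)² + (-0.2987·111.25)²) = √(1304.091567 + 1104.257823) = 49.0749 km
M6: √((-0.8648·111.32)² + (-0.3084·111.25)²) = √(9267.823562 + 1177.141790) = 102.2006 km
M7: √((0.7108·111.32)² + (-0.5142·111.25)²) = √(6260.964389 + 3272.383423) = 97.6389 km
M8: √((-0.2775·111.32)² + (-0.8293·111.25)²) = √(954.272416 + 8511.838405) = 97.2939 km
M9: √((-0.1361·111.32)² + (-1.1502·111.25)²) = √(229.542256 + 16373.697620) = 128.8536 km
M10: √((0.5115·111.32)² + (-1.3363·111.25)²) = √(3242.184098 + 22100.799066) = 159.1948 km
M11: √((-0.4838·111.32)² + (0.8060·111.25)²) = √(2900.535087 + 8040.260556) = 104.5983 km
M12: √((1.3681·111.32)² + (-1.3739·111.25)²) = √(23194.343313 + 23362.014351) = 215.7692 km
Maximum: M12 at 215.7692 km.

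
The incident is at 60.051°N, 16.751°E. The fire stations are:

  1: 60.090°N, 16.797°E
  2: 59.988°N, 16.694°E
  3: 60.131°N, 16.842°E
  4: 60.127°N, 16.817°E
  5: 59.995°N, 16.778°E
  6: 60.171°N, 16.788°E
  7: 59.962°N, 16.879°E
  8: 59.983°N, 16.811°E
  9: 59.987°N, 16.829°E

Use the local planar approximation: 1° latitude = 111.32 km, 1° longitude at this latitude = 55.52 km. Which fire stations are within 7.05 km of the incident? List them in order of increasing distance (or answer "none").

1, 5

Distances from 60.051°N, 16.751°E:
1: 5.037 km
2: 7.694 km
3: 10.239 km
4: 9.220 km
5: 6.412 km
6: 13.515 km
7: 12.193 km
8: 8.270 km
9: 8.337 km
Threshold 7.05 km: 1 (5.037 km), 5 (6.412 km) are within range.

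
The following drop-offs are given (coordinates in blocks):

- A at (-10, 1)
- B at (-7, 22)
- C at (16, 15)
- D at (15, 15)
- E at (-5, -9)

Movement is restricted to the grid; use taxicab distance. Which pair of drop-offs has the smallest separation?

C and D

Pairwise distances:
A–B: 24 blocks
A–C: 40 blocks
A–D: 39 blocks
A–E: 15 blocks
B–C: 30 blocks
B–D: 29 blocks
B–E: 33 blocks
C–D: 1 blocks
C–E: 45 blocks
D–E: 44 blocks
Closest pair: C–D at 1 blocks.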